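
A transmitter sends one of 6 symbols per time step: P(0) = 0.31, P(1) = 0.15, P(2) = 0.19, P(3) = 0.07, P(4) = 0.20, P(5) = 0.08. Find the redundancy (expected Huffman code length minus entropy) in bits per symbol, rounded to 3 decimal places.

0.036 bits

Entropy H = −Σ p log₂ p ≈ 2.4140 bits.
Huffman merges: 7/100+2/25→3/20; 3/20+3/20→3/10; 19/100+1/5→39/100; 3/10+31/100→61/100; 39/100+61/100→1. L = 49/20 ≈ 2.4500.
L − H = 2.4500 − 2.4140 = 0.036 bits.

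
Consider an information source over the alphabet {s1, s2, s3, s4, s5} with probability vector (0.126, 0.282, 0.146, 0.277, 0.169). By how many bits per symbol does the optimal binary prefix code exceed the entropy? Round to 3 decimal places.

0.029 bits

Entropy H = −Σ p log₂ p ≈ 2.2433 bits.
Huffman merges: 63/500+73/500→34/125; 169/1000+34/125→441/1000; 277/1000+141/500→559/1000; 441/1000+559/1000→1. L = 284/125 ≈ 2.2720.
L − H = 2.2720 − 2.2433 = 0.029 bits.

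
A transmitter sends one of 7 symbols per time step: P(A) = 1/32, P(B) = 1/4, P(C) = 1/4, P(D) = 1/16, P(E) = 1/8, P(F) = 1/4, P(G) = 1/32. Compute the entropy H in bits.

2.4375 bits

Each probability is a power of 1/2, so log₂(1/p) is an integer.
H = Σ p·log₂(1/p) = 1/32·5 + 1/4·2 + 1/4·2 + 1/16·4 + 1/8·3 + 1/4·2 + 1/32·5 = 2.4375 bits.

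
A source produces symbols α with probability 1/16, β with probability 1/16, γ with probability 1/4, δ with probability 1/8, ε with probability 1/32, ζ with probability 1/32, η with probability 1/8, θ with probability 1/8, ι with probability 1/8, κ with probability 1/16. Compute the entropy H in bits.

Each probability is a power of 1/2, so log₂(1/p) is an integer.
H = Σ p·log₂(1/p) = 1/16·4 + 1/16·4 + 1/4·2 + 1/8·3 + 1/32·5 + 1/32·5 + 1/8·3 + 1/8·3 + 1/8·3 + 1/16·4 = 3.0625 bits.

3.0625 bits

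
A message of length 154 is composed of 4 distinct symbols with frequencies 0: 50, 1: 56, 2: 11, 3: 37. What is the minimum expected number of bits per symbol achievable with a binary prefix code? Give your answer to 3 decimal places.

Probabilities are the counts divided by 154.
Repeatedly combine the two least-probable nodes; the expected code length is the sum of the merged weights.
merge 1/14 + 37/154 → 24/77
merge 24/77 + 25/77 → 7/11
merge 4/11 + 7/11 → 1
L = 24/77 + 7/11 + 1 = 150/77 ≈ 1.948 bits/symbol.

1.948 bits/symbol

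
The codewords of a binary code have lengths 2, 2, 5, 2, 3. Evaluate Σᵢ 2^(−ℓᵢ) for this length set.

0.90625

With common denominator 2^5 = 32: Σ 2^(−ℓᵢ) = 8/32 + 8/32 + 1/32 + 8/32 + 4/32 = 29/32 = 0.90625.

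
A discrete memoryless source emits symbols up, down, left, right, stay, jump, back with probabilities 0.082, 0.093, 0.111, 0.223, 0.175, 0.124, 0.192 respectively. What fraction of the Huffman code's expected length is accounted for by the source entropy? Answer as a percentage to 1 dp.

98.5%

Entropy H = −Σ p log₂ p ≈ 2.7199 bits.
Huffman merges: 41/500+93/1000→7/40; 111/1000+31/250→47/200; 7/40+7/40→7/20; 24/125+223/1000→83/200; 47/200+7/20→117/200; 83/200+117/200→1. L = 69/25 ≈ 2.7600.
Efficiency = H/L = 2.7199/2.7600 = 98.5%.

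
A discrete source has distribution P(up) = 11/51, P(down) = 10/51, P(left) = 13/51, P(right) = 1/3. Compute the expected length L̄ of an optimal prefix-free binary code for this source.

2 bits/symbol

Repeatedly combine the two least-probable nodes; the expected code length is the sum of the merged weights.
merge 10/51 + 11/51 → 7/17
merge 13/51 + 1/3 → 10/17
merge 7/17 + 10/17 → 1
L = 7/17 + 10/17 + 1 = 2 bits/symbol.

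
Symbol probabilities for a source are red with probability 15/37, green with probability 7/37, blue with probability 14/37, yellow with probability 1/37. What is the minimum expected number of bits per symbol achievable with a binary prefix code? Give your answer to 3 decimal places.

Repeatedly combine the two least-probable nodes; the expected code length is the sum of the merged weights.
merge 1/37 + 7/37 → 8/37
merge 8/37 + 14/37 → 22/37
merge 15/37 + 22/37 → 1
L = 8/37 + 22/37 + 1 = 67/37 ≈ 1.811 bits/symbol.

1.811 bits/symbol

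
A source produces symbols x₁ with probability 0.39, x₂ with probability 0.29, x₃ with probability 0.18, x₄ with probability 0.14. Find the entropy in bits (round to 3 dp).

H = −Σ pᵢ log₂ pᵢ.
−0.39·log₂(0.39) = 0.5298
−0.29·log₂(0.29) = 0.5179
−0.18·log₂(0.18) = 0.4453
−0.14·log₂(0.14) = 0.3971
Sum ≈ 1.8901 → 1.890 bits.

1.890 bits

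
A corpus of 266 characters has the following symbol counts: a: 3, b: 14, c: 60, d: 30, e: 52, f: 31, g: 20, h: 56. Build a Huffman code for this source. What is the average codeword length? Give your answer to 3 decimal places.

2.767 bits/symbol

Probabilities are the counts divided by 266.
Repeatedly combine the two least-probable nodes; the expected code length is the sum of the merged weights.
merge 3/266 + 1/19 → 17/266
merge 17/266 + 10/133 → 37/266
merge 15/133 + 31/266 → 61/266
merge 37/266 + 26/133 → 89/266
merge 4/19 + 30/133 → 58/133
merge 61/266 + 89/266 → 75/133
merge 58/133 + 75/133 → 1
L = 17/266 + 37/266 + 61/266 + 89/266 + 58/133 + 75/133 + 1 = 368/133 ≈ 2.767 bits/symbol.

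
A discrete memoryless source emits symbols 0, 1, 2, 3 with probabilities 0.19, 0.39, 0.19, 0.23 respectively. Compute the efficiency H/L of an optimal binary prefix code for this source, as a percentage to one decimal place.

96.9%

Entropy H = −Σ p log₂ p ≈ 1.9279 bits.
Huffman merges: 19/100+19/100→19/50; 23/100+19/50→61/100; 39/100+61/100→1. L = 199/100 ≈ 1.9900.
Efficiency = H/L = 1.9279/1.9900 = 96.9%.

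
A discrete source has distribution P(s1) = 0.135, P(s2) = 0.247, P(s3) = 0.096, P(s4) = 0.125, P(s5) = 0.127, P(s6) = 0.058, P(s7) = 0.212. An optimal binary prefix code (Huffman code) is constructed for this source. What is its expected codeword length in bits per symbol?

Repeatedly combine the two least-probable nodes; the expected code length is the sum of the merged weights.
merge 29/500 + 12/125 → 77/500
merge 1/8 + 127/1000 → 63/250
merge 27/200 + 77/500 → 289/1000
merge 53/250 + 247/1000 → 459/1000
merge 63/250 + 289/1000 → 541/1000
merge 459/1000 + 541/1000 → 1
L = 77/500 + 63/250 + 289/1000 + 459/1000 + 541/1000 + 1 = 539/200 = 2.695 bits/symbol.

2.695 bits/symbol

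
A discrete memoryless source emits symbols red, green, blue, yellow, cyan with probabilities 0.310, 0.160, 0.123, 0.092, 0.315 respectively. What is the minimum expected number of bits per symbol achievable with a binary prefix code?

Repeatedly combine the two least-probable nodes; the expected code length is the sum of the merged weights.
merge 23/250 + 123/1000 → 43/200
merge 4/25 + 43/200 → 3/8
merge 31/100 + 63/200 → 5/8
merge 3/8 + 5/8 → 1
L = 43/200 + 3/8 + 5/8 + 1 = 443/200 = 2.215 bits/symbol.

2.215 bits/symbol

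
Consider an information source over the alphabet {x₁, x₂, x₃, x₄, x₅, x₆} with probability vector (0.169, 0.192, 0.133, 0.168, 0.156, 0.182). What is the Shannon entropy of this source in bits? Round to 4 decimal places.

H = −Σ pᵢ log₂ pᵢ.
−0.169·log₂(0.169) = 0.4335
−0.192·log₂(0.192) = 0.4571
−0.133·log₂(0.133) = 0.3871
−0.168·log₂(0.168) = 0.4323
−0.156·log₂(0.156) = 0.4181
−0.182·log₂(0.182) = 0.4474
Sum ≈ 2.5755 → 2.5755 bits.

2.5755 bits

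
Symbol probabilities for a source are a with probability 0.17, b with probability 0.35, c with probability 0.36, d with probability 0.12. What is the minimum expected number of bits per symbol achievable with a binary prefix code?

Repeatedly combine the two least-probable nodes; the expected code length is the sum of the merged weights.
merge 3/25 + 17/100 → 29/100
merge 29/100 + 7/20 → 16/25
merge 9/25 + 16/25 → 1
L = 29/100 + 16/25 + 1 = 193/100 = 1.93 bits/symbol.

1.93 bits/symbol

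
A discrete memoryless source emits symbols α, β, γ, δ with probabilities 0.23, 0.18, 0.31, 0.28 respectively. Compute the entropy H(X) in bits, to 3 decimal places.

1.971 bits

H = −Σ pᵢ log₂ pᵢ.
−0.23·log₂(0.23) = 0.4877
−0.18·log₂(0.18) = 0.4453
−0.31·log₂(0.31) = 0.5238
−0.28·log₂(0.28) = 0.5142
Sum ≈ 1.9710 → 1.971 bits.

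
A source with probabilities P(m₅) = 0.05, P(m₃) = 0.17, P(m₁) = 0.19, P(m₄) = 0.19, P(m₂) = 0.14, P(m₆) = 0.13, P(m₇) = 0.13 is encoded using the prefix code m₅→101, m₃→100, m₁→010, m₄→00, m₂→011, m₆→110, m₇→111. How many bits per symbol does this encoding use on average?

2.81 bits/symbol

L̄ = Σ pᵢ·ℓᵢ = 0.05·3 + 0.17·3 + 0.19·3 + 0.19·2 + 0.14·3 + 0.13·3 + 0.13·3 = 2.81 bits/symbol.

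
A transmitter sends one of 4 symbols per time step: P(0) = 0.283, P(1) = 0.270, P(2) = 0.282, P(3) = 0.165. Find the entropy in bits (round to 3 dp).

1.969 bits

H = −Σ pᵢ log₂ pᵢ.
−0.283·log₂(0.283) = 0.5154
−0.270·log₂(0.270) = 0.5100
−0.282·log₂(0.282) = 0.5150
−0.165·log₂(0.165) = 0.4289
Sum ≈ 1.9693 → 1.969 bits.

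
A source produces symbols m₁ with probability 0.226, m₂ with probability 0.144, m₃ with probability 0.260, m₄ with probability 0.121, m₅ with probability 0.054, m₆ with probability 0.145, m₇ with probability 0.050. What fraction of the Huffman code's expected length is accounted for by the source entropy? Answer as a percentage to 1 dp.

Entropy H = −Σ p log₂ p ≈ 2.6089 bits.
Huffman merges: 1/20+27/500→13/125; 13/125+121/1000→9/40; 18/125+29/200→289/1000; 9/40+113/500→451/1000; 13/50+289/1000→549/1000; 451/1000+549/1000→1. L = 1309/500 ≈ 2.6180.
Efficiency = H/L = 2.6089/2.6180 = 99.7%.

99.7%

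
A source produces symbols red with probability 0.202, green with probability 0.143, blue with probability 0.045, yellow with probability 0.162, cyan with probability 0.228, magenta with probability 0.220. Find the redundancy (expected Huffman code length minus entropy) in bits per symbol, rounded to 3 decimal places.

Entropy H = −Σ p log₂ p ≈ 2.4610 bits.
Huffman merges: 9/200+143/1000→47/250; 81/500+47/250→7/20; 101/500+11/50→211/500; 57/250+7/20→289/500; 211/500+289/500→1. L = 1269/500 ≈ 2.5380.
L − H = 2.5380 − 2.4610 = 0.077 bits.

0.077 bits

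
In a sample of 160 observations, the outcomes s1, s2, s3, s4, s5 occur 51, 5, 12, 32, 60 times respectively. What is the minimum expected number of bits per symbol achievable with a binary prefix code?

2.0375 bits/symbol

Probabilities are the counts divided by 160.
Repeatedly combine the two least-probable nodes; the expected code length is the sum of the merged weights.
merge 1/32 + 3/40 → 17/160
merge 17/160 + 1/5 → 49/160
merge 49/160 + 51/160 → 5/8
merge 3/8 + 5/8 → 1
L = 17/160 + 49/160 + 5/8 + 1 = 163/80 = 2.0375 bits/symbol.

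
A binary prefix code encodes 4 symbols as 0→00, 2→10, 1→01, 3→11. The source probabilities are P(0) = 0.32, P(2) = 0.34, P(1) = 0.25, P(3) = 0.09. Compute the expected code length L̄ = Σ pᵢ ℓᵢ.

2 bits/symbol

L̄ = Σ pᵢ·ℓᵢ = 0.32·2 + 0.34·2 + 0.25·2 + 0.09·2 = 2 bits/symbol.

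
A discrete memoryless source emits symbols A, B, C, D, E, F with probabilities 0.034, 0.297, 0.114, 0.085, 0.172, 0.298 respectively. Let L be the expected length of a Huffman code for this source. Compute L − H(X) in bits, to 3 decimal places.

Entropy H = −Σ p log₂ p ≈ 2.3028 bits.
Huffman merges: 17/500+17/200→119/1000; 57/500+119/1000→233/1000; 43/250+233/1000→81/200; 297/1000+149/500→119/200; 81/200+119/200→1. L = 294/125 ≈ 2.3520.
L − H = 2.3520 − 2.3028 = 0.049 bits.

0.049 bits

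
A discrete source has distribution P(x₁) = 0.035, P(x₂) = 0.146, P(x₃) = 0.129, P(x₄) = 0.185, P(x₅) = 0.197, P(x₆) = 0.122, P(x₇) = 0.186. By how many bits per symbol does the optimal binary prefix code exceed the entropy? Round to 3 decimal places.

0.085 bits

Entropy H = −Σ p log₂ p ≈ 2.6894 bits.
Huffman merges: 7/200+61/500→157/1000; 129/1000+73/500→11/40; 157/1000+37/200→171/500; 93/500+197/1000→383/1000; 11/40+171/500→617/1000; 383/1000+617/1000→1. L = 1387/500 ≈ 2.7740.
L − H = 2.7740 − 2.6894 = 0.085 bits.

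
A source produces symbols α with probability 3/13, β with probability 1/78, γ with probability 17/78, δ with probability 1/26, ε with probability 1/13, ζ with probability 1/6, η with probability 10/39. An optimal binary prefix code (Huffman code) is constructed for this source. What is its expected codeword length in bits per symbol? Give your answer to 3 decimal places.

2.474 bits/symbol

Repeatedly combine the two least-probable nodes; the expected code length is the sum of the merged weights.
merge 1/78 + 1/26 → 2/39
merge 2/39 + 1/13 → 5/39
merge 5/39 + 1/6 → 23/78
merge 17/78 + 3/13 → 35/78
merge 10/39 + 23/78 → 43/78
merge 35/78 + 43/78 → 1
L = 2/39 + 5/39 + 23/78 + 35/78 + 43/78 + 1 = 193/78 ≈ 2.474 bits/symbol.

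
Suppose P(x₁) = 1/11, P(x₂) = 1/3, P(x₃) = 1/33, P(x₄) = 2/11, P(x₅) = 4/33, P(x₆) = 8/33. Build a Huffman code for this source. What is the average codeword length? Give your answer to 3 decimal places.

2.364 bits/symbol

Repeatedly combine the two least-probable nodes; the expected code length is the sum of the merged weights.
merge 1/33 + 1/11 → 4/33
merge 4/33 + 4/33 → 8/33
merge 2/11 + 8/33 → 14/33
merge 8/33 + 1/3 → 19/33
merge 14/33 + 19/33 → 1
L = 4/33 + 8/33 + 14/33 + 19/33 + 1 = 26/11 ≈ 2.364 bits/symbol.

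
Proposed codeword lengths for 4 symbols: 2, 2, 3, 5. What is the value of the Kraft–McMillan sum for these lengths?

0.65625

With common denominator 2^5 = 32: Σ 2^(−ℓᵢ) = 8/32 + 8/32 + 4/32 + 1/32 = 21/32 = 0.65625.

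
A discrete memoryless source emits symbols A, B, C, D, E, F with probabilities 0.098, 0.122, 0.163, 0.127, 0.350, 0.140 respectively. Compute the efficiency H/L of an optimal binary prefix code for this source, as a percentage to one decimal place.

Entropy H = −Σ p log₂ p ≈ 2.4306 bits.
Huffman merges: 49/500+61/500→11/50; 127/1000+7/50→267/1000; 163/1000+11/50→383/1000; 267/1000+7/20→617/1000; 383/1000+617/1000→1. L = 2487/1000 ≈ 2.4870.
Efficiency = H/L = 2.4306/2.4870 = 97.7%.

97.7%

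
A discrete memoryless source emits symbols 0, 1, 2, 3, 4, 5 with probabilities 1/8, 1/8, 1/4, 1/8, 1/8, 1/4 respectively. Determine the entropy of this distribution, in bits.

Each probability is a power of 1/2, so log₂(1/p) is an integer.
H = Σ p·log₂(1/p) = 1/8·3 + 1/8·3 + 1/4·2 + 1/8·3 + 1/8·3 + 1/4·2 = 2.5 bits.

2.5 bits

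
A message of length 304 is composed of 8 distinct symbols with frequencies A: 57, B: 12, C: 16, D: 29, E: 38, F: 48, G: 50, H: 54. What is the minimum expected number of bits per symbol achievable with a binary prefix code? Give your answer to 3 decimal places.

2.905 bits/symbol

Probabilities are the counts divided by 304.
Repeatedly combine the two least-probable nodes; the expected code length is the sum of the merged weights.
merge 3/76 + 1/19 → 7/76
merge 7/76 + 29/304 → 3/16
merge 1/8 + 3/19 → 43/152
merge 25/152 + 27/152 → 13/38
merge 3/16 + 3/16 → 3/8
merge 43/152 + 13/38 → 5/8
merge 3/8 + 5/8 → 1
L = 7/76 + 3/16 + 43/152 + 13/38 + 3/8 + 5/8 + 1 = 883/304 ≈ 2.905 bits/symbol.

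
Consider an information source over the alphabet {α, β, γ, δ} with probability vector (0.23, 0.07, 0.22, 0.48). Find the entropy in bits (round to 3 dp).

H = −Σ pᵢ log₂ pᵢ.
−0.23·log₂(0.23) = 0.4877
−0.07·log₂(0.07) = 0.2686
−0.22·log₂(0.22) = 0.4806
−0.48·log₂(0.48) = 0.5083
Sum ≈ 1.7451 → 1.745 bits.

1.745 bits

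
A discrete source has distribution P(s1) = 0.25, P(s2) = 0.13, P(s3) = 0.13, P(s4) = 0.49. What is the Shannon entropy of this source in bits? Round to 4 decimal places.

H = −Σ pᵢ log₂ pᵢ.
−0.25·log₂(0.25) = 0.5000
−0.13·log₂(0.13) = 0.3826
−0.13·log₂(0.13) = 0.3826
−0.49·log₂(0.49) = 0.5043
Sum ≈ 1.7696 → 1.7696 bits.

1.7696 bits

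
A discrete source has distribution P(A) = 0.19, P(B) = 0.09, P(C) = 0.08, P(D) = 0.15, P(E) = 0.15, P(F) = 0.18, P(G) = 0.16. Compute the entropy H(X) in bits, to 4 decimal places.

2.7488 bits

H = −Σ pᵢ log₂ pᵢ.
−0.19·log₂(0.19) = 0.4552
−0.09·log₂(0.09) = 0.3127
−0.08·log₂(0.08) = 0.2915
−0.15·log₂(0.15) = 0.4105
−0.15·log₂(0.15) = 0.4105
−0.18·log₂(0.18) = 0.4453
−0.16·log₂(0.16) = 0.4230
Sum ≈ 2.7488 → 2.7488 bits.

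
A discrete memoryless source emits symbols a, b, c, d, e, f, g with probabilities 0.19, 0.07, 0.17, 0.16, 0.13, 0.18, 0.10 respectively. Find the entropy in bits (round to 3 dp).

2.742 bits

H = −Σ pᵢ log₂ pᵢ.
−0.19·log₂(0.19) = 0.4552
−0.07·log₂(0.07) = 0.2686
−0.17·log₂(0.17) = 0.4346
−0.16·log₂(0.16) = 0.4230
−0.13·log₂(0.13) = 0.3826
−0.18·log₂(0.18) = 0.4453
−0.10·log₂(0.10) = 0.3322
Sum ≈ 2.7415 → 2.742 bits.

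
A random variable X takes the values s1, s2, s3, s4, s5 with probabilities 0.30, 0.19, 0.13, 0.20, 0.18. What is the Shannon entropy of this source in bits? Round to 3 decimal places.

2.269 bits

H = −Σ pᵢ log₂ pᵢ.
−0.30·log₂(0.30) = 0.5211
−0.19·log₂(0.19) = 0.4552
−0.13·log₂(0.13) = 0.3826
−0.20·log₂(0.20) = 0.4644
−0.18·log₂(0.18) = 0.4453
Sum ≈ 2.2687 → 2.269 bits.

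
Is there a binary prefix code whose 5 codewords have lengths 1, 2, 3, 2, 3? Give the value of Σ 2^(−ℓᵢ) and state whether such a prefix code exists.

1.25; no

With common denominator 2^3 = 8: Σ 2^(−ℓᵢ) = 4/8 + 2/8 + 1/8 + 2/8 + 1/8 = 10/8 = 1.25.
Kraft's inequality requires Σ ≤ 1; here Σ = 1.25 > 1, so no such prefix code exists.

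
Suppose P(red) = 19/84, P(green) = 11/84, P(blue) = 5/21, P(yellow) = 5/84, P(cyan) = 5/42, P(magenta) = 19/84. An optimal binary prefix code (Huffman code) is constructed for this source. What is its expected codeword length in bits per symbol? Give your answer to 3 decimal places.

2.488 bits/symbol

Repeatedly combine the two least-probable nodes; the expected code length is the sum of the merged weights.
merge 5/84 + 5/42 → 5/28
merge 11/84 + 5/28 → 13/42
merge 19/84 + 19/84 → 19/42
merge 5/21 + 13/42 → 23/42
merge 19/42 + 23/42 → 1
L = 5/28 + 13/42 + 19/42 + 23/42 + 1 = 209/84 ≈ 2.488 bits/symbol.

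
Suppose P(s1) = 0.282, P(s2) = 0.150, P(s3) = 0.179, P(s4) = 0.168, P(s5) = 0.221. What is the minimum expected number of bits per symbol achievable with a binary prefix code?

2.318 bits/symbol

Repeatedly combine the two least-probable nodes; the expected code length is the sum of the merged weights.
merge 3/20 + 21/125 → 159/500
merge 179/1000 + 221/1000 → 2/5
merge 141/500 + 159/500 → 3/5
merge 2/5 + 3/5 → 1
L = 159/500 + 2/5 + 3/5 + 1 = 1159/500 = 2.318 bits/symbol.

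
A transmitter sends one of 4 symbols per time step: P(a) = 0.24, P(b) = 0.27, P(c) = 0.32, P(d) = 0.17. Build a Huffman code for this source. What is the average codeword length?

2 bits/symbol

Repeatedly combine the two least-probable nodes; the expected code length is the sum of the merged weights.
merge 17/100 + 6/25 → 41/100
merge 27/100 + 8/25 → 59/100
merge 41/100 + 59/100 → 1
L = 41/100 + 59/100 + 1 = 2 bits/symbol.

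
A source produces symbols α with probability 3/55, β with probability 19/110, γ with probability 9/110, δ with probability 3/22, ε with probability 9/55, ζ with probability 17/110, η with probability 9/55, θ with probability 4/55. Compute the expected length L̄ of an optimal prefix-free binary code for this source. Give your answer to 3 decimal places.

2.955 bits/symbol

Repeatedly combine the two least-probable nodes; the expected code length is the sum of the merged weights.
merge 3/55 + 4/55 → 7/55
merge 9/110 + 7/55 → 23/110
merge 3/22 + 17/110 → 16/55
merge 9/55 + 9/55 → 18/55
merge 19/110 + 23/110 → 21/55
merge 16/55 + 18/55 → 34/55
merge 21/55 + 34/55 → 1
L = 7/55 + 23/110 + 16/55 + 18/55 + 21/55 + 34/55 + 1 = 65/22 ≈ 2.955 bits/symbol.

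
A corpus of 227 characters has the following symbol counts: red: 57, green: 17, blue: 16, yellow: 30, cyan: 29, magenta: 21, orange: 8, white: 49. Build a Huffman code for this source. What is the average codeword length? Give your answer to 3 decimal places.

2.806 bits/symbol

Probabilities are the counts divided by 227.
Repeatedly combine the two least-probable nodes; the expected code length is the sum of the merged weights.
merge 8/227 + 16/227 → 24/227
merge 17/227 + 21/227 → 38/227
merge 24/227 + 29/227 → 53/227
merge 30/227 + 38/227 → 68/227
merge 49/227 + 53/227 → 102/227
merge 57/227 + 68/227 → 125/227
merge 102/227 + 125/227 → 1
L = 24/227 + 38/227 + 53/227 + 68/227 + 102/227 + 125/227 + 1 = 637/227 ≈ 2.806 bits/symbol.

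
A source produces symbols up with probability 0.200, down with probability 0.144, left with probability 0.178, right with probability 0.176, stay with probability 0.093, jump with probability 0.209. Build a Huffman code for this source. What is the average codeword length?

2.591 bits/symbol

Repeatedly combine the two least-probable nodes; the expected code length is the sum of the merged weights.
merge 93/1000 + 18/125 → 237/1000
merge 22/125 + 89/500 → 177/500
merge 1/5 + 209/1000 → 409/1000
merge 237/1000 + 177/500 → 591/1000
merge 409/1000 + 591/1000 → 1
L = 237/1000 + 177/500 + 409/1000 + 591/1000 + 1 = 2591/1000 = 2.591 bits/symbol.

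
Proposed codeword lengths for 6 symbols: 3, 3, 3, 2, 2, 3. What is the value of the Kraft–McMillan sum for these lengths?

1

With common denominator 2^3 = 8: Σ 2^(−ℓᵢ) = 1/8 + 1/8 + 1/8 + 2/8 + 2/8 + 1/8 = 8/8 = 1.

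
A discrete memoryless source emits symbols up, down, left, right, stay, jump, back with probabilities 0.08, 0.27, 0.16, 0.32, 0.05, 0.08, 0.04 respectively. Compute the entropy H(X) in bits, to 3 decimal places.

2.444 bits

H = −Σ pᵢ log₂ pᵢ.
−0.08·log₂(0.08) = 0.2915
−0.27·log₂(0.27) = 0.5100
−0.16·log₂(0.16) = 0.4230
−0.32·log₂(0.32) = 0.5260
−0.05·log₂(0.05) = 0.2161
−0.08·log₂(0.08) = 0.2915
−0.04·log₂(0.04) = 0.1858
Sum ≈ 2.4439 → 2.444 bits.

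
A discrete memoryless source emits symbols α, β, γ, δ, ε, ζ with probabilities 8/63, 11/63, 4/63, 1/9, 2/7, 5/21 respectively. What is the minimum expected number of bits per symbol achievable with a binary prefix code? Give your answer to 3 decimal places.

Repeatedly combine the two least-probable nodes; the expected code length is the sum of the merged weights.
merge 4/63 + 1/9 → 11/63
merge 8/63 + 11/63 → 19/63
merge 11/63 + 5/21 → 26/63
merge 2/7 + 19/63 → 37/63
merge 26/63 + 37/63 → 1
L = 11/63 + 19/63 + 26/63 + 37/63 + 1 = 52/21 ≈ 2.476 bits/symbol.

2.476 bits/symbol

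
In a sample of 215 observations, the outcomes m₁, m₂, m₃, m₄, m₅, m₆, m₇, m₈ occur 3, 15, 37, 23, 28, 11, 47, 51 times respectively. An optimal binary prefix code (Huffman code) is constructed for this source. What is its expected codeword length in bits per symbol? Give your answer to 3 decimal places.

Probabilities are the counts divided by 215.
Repeatedly combine the two least-probable nodes; the expected code length is the sum of the merged weights.
merge 3/215 + 11/215 → 14/215
merge 14/215 + 3/43 → 29/215
merge 23/215 + 28/215 → 51/215
merge 29/215 + 37/215 → 66/215
merge 47/215 + 51/215 → 98/215
merge 51/215 + 66/215 → 117/215
merge 98/215 + 117/215 → 1
L = 14/215 + 29/215 + 51/215 + 66/215 + 98/215 + 117/215 + 1 = 118/43 ≈ 2.744 bits/symbol.

2.744 bits/symbol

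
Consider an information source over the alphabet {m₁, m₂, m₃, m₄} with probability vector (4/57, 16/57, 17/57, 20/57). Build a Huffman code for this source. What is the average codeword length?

2 bits/symbol

Repeatedly combine the two least-probable nodes; the expected code length is the sum of the merged weights.
merge 4/57 + 16/57 → 20/57
merge 17/57 + 20/57 → 37/57
merge 20/57 + 37/57 → 1
L = 20/57 + 37/57 + 1 = 2 bits/symbol.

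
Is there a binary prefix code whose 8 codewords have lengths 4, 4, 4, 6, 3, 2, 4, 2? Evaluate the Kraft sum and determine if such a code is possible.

0.890625; yes

With common denominator 2^6 = 64: Σ 2^(−ℓᵢ) = 4/64 + 4/64 + 4/64 + 1/64 + 8/64 + 16/64 + 4/64 + 16/64 = 57/64 = 0.890625.
Kraft's inequality requires Σ ≤ 1; here Σ = 0.890625 ≤ 1, so such a prefix code exists.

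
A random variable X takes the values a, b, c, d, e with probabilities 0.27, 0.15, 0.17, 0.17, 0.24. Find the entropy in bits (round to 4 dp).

2.2839 bits

H = −Σ pᵢ log₂ pᵢ.
−0.27·log₂(0.27) = 0.5100
−0.15·log₂(0.15) = 0.4105
−0.17·log₂(0.17) = 0.4346
−0.17·log₂(0.17) = 0.4346
−0.24·log₂(0.24) = 0.4941
Sum ≈ 2.2839 → 2.2839 bits.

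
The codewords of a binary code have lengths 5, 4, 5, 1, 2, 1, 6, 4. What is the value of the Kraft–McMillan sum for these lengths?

1.453125

With common denominator 2^6 = 64: Σ 2^(−ℓᵢ) = 2/64 + 4/64 + 2/64 + 32/64 + 16/64 + 32/64 + 1/64 + 4/64 = 93/64 = 1.453125.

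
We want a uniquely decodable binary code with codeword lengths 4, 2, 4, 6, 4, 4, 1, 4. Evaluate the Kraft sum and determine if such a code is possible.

With common denominator 2^6 = 64: Σ 2^(−ℓᵢ) = 4/64 + 16/64 + 4/64 + 1/64 + 4/64 + 4/64 + 32/64 + 4/64 = 69/64 = 1.078125.
Kraft's inequality requires Σ ≤ 1; here Σ = 1.078125 > 1, so no such prefix code exists.

1.078125; no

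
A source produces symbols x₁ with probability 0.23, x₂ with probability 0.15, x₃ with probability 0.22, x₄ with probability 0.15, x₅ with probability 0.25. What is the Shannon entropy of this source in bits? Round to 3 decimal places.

H = −Σ pᵢ log₂ pᵢ.
−0.23·log₂(0.23) = 0.4877
−0.15·log₂(0.15) = 0.4105
−0.22·log₂(0.22) = 0.4806
−0.15·log₂(0.15) = 0.4105
−0.25·log₂(0.25) = 0.5000
Sum ≈ 2.2893 → 2.289 bits.

2.289 bits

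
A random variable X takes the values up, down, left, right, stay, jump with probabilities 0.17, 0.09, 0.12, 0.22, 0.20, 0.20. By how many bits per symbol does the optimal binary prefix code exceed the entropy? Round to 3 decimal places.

0.056 bits

Entropy H = −Σ p log₂ p ≈ 2.5237 bits.
Huffman merges: 9/100+3/25→21/100; 17/100+1/5→37/100; 1/5+21/100→41/100; 11/50+37/100→59/100; 41/100+59/100→1. L = 129/50 ≈ 2.5800.
L − H = 2.5800 − 2.5237 = 0.056 bits.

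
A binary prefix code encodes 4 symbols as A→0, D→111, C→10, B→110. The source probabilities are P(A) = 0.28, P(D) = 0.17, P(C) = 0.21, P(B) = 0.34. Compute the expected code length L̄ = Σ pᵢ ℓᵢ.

L̄ = Σ pᵢ·ℓᵢ = 0.28·1 + 0.17·3 + 0.21·2 + 0.34·3 = 2.23 bits/symbol.

2.23 bits/symbol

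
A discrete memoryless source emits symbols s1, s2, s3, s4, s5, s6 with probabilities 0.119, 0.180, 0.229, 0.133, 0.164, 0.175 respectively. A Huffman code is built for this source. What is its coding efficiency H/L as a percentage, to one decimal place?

Entropy H = −Σ p log₂ p ≈ 2.5526 bits.
Huffman merges: 119/1000+133/1000→63/250; 41/250+7/40→339/1000; 9/50+229/1000→409/1000; 63/250+339/1000→591/1000; 409/1000+591/1000→1. L = 2591/1000 ≈ 2.5910.
Efficiency = H/L = 2.5526/2.5910 = 98.5%.

98.5%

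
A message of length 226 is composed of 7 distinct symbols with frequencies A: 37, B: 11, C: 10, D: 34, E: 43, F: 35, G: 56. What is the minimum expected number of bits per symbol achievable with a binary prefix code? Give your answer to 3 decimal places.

2.655 bits/symbol

Probabilities are the counts divided by 226.
Repeatedly combine the two least-probable nodes; the expected code length is the sum of the merged weights.
merge 5/113 + 11/226 → 21/226
merge 21/226 + 17/113 → 55/226
merge 35/226 + 37/226 → 36/113
merge 43/226 + 55/226 → 49/113
merge 28/113 + 36/113 → 64/113
merge 49/113 + 64/113 → 1
L = 21/226 + 55/226 + 36/113 + 49/113 + 64/113 + 1 = 300/113 ≈ 2.655 bits/symbol.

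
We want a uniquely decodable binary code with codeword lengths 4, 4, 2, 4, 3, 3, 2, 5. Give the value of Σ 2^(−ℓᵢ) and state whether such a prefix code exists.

0.96875; yes

With common denominator 2^5 = 32: Σ 2^(−ℓᵢ) = 2/32 + 2/32 + 8/32 + 2/32 + 4/32 + 4/32 + 8/32 + 1/32 = 31/32 = 0.96875.
Kraft's inequality requires Σ ≤ 1; here Σ = 0.96875 ≤ 1, so such a prefix code exists.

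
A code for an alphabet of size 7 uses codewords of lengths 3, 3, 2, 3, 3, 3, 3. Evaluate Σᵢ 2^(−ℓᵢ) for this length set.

With common denominator 2^3 = 8: Σ 2^(−ℓᵢ) = 1/8 + 1/8 + 2/8 + 1/8 + 1/8 + 1/8 + 1/8 = 8/8 = 1.

1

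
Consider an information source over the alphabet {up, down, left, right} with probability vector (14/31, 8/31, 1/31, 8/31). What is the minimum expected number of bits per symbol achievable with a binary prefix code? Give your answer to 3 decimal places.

Repeatedly combine the two least-probable nodes; the expected code length is the sum of the merged weights.
merge 1/31 + 8/31 → 9/31
merge 8/31 + 9/31 → 17/31
merge 14/31 + 17/31 → 1
L = 9/31 + 17/31 + 1 = 57/31 ≈ 1.839 bits/symbol.

1.839 bits/symbol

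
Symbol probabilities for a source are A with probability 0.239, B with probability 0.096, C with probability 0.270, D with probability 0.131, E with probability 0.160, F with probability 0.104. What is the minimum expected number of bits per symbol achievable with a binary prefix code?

2.491 bits/symbol

Repeatedly combine the two least-probable nodes; the expected code length is the sum of the merged weights.
merge 12/125 + 13/125 → 1/5
merge 131/1000 + 4/25 → 291/1000
merge 1/5 + 239/1000 → 439/1000
merge 27/100 + 291/1000 → 561/1000
merge 439/1000 + 561/1000 → 1
L = 1/5 + 291/1000 + 439/1000 + 561/1000 + 1 = 2491/1000 = 2.491 bits/symbol.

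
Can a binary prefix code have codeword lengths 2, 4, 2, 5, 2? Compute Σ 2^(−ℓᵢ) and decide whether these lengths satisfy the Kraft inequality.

0.84375; yes

With common denominator 2^5 = 32: Σ 2^(−ℓᵢ) = 8/32 + 2/32 + 8/32 + 1/32 + 8/32 = 27/32 = 0.84375.
Kraft's inequality requires Σ ≤ 1; here Σ = 0.84375 ≤ 1, so such a prefix code exists.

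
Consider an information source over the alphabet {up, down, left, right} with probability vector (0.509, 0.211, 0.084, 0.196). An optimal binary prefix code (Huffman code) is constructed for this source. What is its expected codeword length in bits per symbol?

Repeatedly combine the two least-probable nodes; the expected code length is the sum of the merged weights.
merge 21/250 + 49/250 → 7/25
merge 211/1000 + 7/25 → 491/1000
merge 491/1000 + 509/1000 → 1
L = 7/25 + 491/1000 + 1 = 1771/1000 = 1.771 bits/symbol.

1.771 bits/symbol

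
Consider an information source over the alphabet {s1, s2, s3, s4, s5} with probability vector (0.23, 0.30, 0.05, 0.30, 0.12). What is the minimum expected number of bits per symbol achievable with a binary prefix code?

2.17 bits/symbol

Repeatedly combine the two least-probable nodes; the expected code length is the sum of the merged weights.
merge 1/20 + 3/25 → 17/100
merge 17/100 + 23/100 → 2/5
merge 3/10 + 3/10 → 3/5
merge 2/5 + 3/5 → 1
L = 17/100 + 2/5 + 3/5 + 1 = 217/100 = 2.17 bits/symbol.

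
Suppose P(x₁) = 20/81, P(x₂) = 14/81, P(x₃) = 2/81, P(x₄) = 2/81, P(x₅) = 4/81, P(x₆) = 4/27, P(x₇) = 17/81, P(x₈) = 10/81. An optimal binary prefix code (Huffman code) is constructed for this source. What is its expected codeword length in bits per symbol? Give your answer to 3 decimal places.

2.691 bits/symbol

Repeatedly combine the two least-probable nodes; the expected code length is the sum of the merged weights.
merge 2/81 + 2/81 → 4/81
merge 4/81 + 4/81 → 8/81
merge 8/81 + 10/81 → 2/9
merge 4/27 + 14/81 → 26/81
merge 17/81 + 2/9 → 35/81
merge 20/81 + 26/81 → 46/81
merge 35/81 + 46/81 → 1
L = 4/81 + 8/81 + 2/9 + 26/81 + 35/81 + 46/81 + 1 = 218/81 ≈ 2.691 bits/symbol.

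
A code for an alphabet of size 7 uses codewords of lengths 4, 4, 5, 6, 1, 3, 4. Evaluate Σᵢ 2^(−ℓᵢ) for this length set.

0.859375

With common denominator 2^6 = 64: Σ 2^(−ℓᵢ) = 4/64 + 4/64 + 2/64 + 1/64 + 32/64 + 8/64 + 4/64 = 55/64 = 0.859375.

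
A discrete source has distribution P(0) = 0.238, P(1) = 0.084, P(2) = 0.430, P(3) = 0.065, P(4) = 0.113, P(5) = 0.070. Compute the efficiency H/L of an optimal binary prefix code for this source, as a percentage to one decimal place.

Entropy H = −Σ p log₂ p ≈ 2.1970 bits.
Huffman merges: 13/200+7/100→27/200; 21/250+113/1000→197/1000; 27/200+197/1000→83/250; 119/500+83/250→57/100; 43/100+57/100→1. L = 1117/500 ≈ 2.2340.
Efficiency = H/L = 2.1970/2.2340 = 98.3%.

98.3%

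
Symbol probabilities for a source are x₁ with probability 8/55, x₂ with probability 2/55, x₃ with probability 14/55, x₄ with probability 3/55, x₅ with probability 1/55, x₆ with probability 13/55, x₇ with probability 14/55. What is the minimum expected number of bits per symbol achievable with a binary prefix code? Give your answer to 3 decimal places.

Repeatedly combine the two least-probable nodes; the expected code length is the sum of the merged weights.
merge 1/55 + 2/55 → 3/55
merge 3/55 + 3/55 → 6/55
merge 6/55 + 8/55 → 14/55
merge 13/55 + 14/55 → 27/55
merge 14/55 + 14/55 → 28/55
merge 27/55 + 28/55 → 1
L = 3/55 + 6/55 + 14/55 + 27/55 + 28/55 + 1 = 133/55 ≈ 2.418 bits/symbol.

2.418 bits/symbol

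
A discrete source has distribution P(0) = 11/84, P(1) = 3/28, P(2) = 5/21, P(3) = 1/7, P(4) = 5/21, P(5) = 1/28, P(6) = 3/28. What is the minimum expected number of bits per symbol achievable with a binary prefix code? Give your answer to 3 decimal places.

Repeatedly combine the two least-probable nodes; the expected code length is the sum of the merged weights.
merge 1/28 + 3/28 → 1/7
merge 3/28 + 11/84 → 5/21
merge 1/7 + 1/7 → 2/7
merge 5/21 + 5/21 → 10/21
merge 5/21 + 2/7 → 11/21
merge 10/21 + 11/21 → 1
L = 1/7 + 5/21 + 2/7 + 10/21 + 11/21 + 1 = 8/3 ≈ 2.667 bits/symbol.

2.667 bits/symbol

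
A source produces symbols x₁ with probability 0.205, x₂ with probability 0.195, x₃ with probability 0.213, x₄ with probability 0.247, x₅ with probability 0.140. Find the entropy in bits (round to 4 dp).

H = −Σ pᵢ log₂ pᵢ.
−0.205·log₂(0.205) = 0.4687
−0.195·log₂(0.195) = 0.4599
−0.213·log₂(0.213) = 0.4752
−0.247·log₂(0.247) = 0.4983
−0.140·log₂(0.140) = 0.3971
Sum ≈ 2.2992 → 2.2992 bits.

2.2992 bits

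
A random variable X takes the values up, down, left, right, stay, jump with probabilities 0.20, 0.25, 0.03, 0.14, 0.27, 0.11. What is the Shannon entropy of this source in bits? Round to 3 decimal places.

2.374 bits

H = −Σ pᵢ log₂ pᵢ.
−0.20·log₂(0.20) = 0.4644
−0.25·log₂(0.25) = 0.5000
−0.03·log₂(0.03) = 0.1518
−0.14·log₂(0.14) = 0.3971
−0.27·log₂(0.27) = 0.5100
−0.11·log₂(0.11) = 0.3503
Sum ≈ 2.3736 → 2.374 bits.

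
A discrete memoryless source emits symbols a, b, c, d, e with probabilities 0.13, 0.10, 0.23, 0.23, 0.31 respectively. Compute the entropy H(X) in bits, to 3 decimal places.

H = −Σ pᵢ log₂ pᵢ.
−0.13·log₂(0.13) = 0.3826
−0.10·log₂(0.10) = 0.3322
−0.23·log₂(0.23) = 0.4877
−0.23·log₂(0.23) = 0.4877
−0.31·log₂(0.31) = 0.5238
Sum ≈ 2.2140 → 2.214 bits.

2.214 bits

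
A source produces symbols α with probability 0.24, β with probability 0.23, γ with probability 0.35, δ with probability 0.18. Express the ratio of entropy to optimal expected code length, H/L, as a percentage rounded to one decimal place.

97.9%

Entropy H = −Σ p log₂ p ≈ 1.9572 bits.
Huffman merges: 9/50+23/100→41/100; 6/25+7/20→59/100; 41/100+59/100→1. L = 2 ≈ 2.0000.
Efficiency = H/L = 1.9572/2.0000 = 97.9%.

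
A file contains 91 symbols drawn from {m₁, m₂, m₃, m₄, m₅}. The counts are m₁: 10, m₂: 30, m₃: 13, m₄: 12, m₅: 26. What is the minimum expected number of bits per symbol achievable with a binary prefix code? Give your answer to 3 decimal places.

2.242 bits/symbol

Probabilities are the counts divided by 91.
Repeatedly combine the two least-probable nodes; the expected code length is the sum of the merged weights.
merge 10/91 + 12/91 → 22/91
merge 1/7 + 22/91 → 5/13
merge 2/7 + 30/91 → 8/13
merge 5/13 + 8/13 → 1
L = 22/91 + 5/13 + 8/13 + 1 = 204/91 ≈ 2.242 bits/symbol.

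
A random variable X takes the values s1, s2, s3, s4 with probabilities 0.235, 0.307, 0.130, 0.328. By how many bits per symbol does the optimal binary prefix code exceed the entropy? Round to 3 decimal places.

Entropy H = −Σ p log₂ p ≈ 1.9242 bits.
Huffman merges: 13/100+47/200→73/200; 307/1000+41/125→127/200; 73/200+127/200→1. L = 2 ≈ 2.0000.
L − H = 2.0000 − 1.9242 = 0.076 bits.

0.076 bits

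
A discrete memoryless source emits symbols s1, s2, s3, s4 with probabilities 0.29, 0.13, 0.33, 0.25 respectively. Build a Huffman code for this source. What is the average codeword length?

2 bits/symbol

Repeatedly combine the two least-probable nodes; the expected code length is the sum of the merged weights.
merge 13/100 + 1/4 → 19/50
merge 29/100 + 33/100 → 31/50
merge 19/50 + 31/50 → 1
L = 19/50 + 31/50 + 1 = 2 bits/symbol.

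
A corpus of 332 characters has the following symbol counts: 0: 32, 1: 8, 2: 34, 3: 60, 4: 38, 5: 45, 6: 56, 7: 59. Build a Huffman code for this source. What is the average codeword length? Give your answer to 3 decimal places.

2.940 bits/symbol

Probabilities are the counts divided by 332.
Repeatedly combine the two least-probable nodes; the expected code length is the sum of the merged weights.
merge 2/83 + 8/83 → 10/83
merge 17/166 + 19/166 → 18/83
merge 10/83 + 45/332 → 85/332
merge 14/83 + 59/332 → 115/332
merge 15/83 + 18/83 → 33/83
merge 85/332 + 115/332 → 50/83
merge 33/83 + 50/83 → 1
L = 10/83 + 18/83 + 85/332 + 115/332 + 33/83 + 50/83 + 1 = 244/83 ≈ 2.940 bits/symbol.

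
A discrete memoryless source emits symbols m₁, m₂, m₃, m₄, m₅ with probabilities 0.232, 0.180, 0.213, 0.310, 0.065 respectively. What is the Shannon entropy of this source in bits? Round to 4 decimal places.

H = −Σ pᵢ log₂ pᵢ.
−0.232·log₂(0.232) = 0.4890
−0.180·log₂(0.180) = 0.4453
−0.213·log₂(0.213) = 0.4752
−0.310·log₂(0.310) = 0.5238
−0.065·log₂(0.065) = 0.2563
Sum ≈ 2.1897 → 2.1897 bits.

2.1897 bits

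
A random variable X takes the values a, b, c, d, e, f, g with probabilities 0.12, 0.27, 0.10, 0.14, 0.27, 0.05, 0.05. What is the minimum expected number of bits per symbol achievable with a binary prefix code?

Repeatedly combine the two least-probable nodes; the expected code length is the sum of the merged weights.
merge 1/20 + 1/20 → 1/10
merge 1/10 + 1/10 → 1/5
merge 3/25 + 7/50 → 13/50
merge 1/5 + 13/50 → 23/50
merge 27/100 + 27/100 → 27/50
merge 23/50 + 27/50 → 1
L = 1/10 + 1/5 + 13/50 + 23/50 + 27/50 + 1 = 64/25 = 2.56 bits/symbol.

2.56 bits/symbol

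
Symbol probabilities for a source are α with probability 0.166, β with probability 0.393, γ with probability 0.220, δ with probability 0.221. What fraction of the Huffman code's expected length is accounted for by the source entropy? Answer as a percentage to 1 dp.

96.4%

Entropy H = −Σ p log₂ p ≈ 1.9215 bits.
Huffman merges: 83/500+11/50→193/500; 221/1000+193/500→607/1000; 393/1000+607/1000→1. L = 1993/1000 ≈ 1.9930.
Efficiency = H/L = 1.9215/1.9930 = 96.4%.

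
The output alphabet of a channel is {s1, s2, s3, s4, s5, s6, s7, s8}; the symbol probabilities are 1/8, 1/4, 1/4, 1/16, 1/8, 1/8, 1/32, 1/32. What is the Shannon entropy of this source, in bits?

2.6875 bits

Each probability is a power of 1/2, so log₂(1/p) is an integer.
H = Σ p·log₂(1/p) = 1/8·3 + 1/4·2 + 1/4·2 + 1/16·4 + 1/8·3 + 1/8·3 + 1/32·5 + 1/32·5 = 2.6875 bits.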